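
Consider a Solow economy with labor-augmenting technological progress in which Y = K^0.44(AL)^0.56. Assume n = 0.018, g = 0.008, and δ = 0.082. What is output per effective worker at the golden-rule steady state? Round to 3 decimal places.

The effective depreciation rate is n + g + δ = 0.018 + 0.008 + 0.082 = 0.108.
At the golden rule the marginal product of capital equals n+g+δ: 0.44·k^(0.44−1) = 0.108. Solving, k_gold = (0.44/0.108)^(1/0.56) ≈ 12.2839.
Output: y_gold = k_gold^0.44 = 12.2839^0.44 ≈ 3.0151.

y_gold ≈ 3.015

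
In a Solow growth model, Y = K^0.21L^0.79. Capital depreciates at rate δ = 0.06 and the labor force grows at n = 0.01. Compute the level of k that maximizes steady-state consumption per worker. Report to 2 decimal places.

Break-even investment rate: n + δ = 0.01 + 0.06 = 0.07.
Golden rule sets MPK = n+δ: 0.21·k^(0.21−1) = 0.07, so k_gold = (0.21/0.07)^(1/0.79) ≈ 4.0175.

k_gold ≈ 4.02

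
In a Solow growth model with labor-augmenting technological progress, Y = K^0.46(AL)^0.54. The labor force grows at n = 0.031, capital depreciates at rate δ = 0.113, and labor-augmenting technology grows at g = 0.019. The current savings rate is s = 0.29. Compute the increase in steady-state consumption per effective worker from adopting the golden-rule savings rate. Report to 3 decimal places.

The effective depreciation rate is n + g + δ = 0.031 + 0.019 + 0.113 = 0.163.
Current steady state (s = 0.29): k* = (0.29/0.163)^(1/0.54) ≈ 2.9064, y* = 2.9064^0.46 ≈ 1.6336, c* = (1−0.29)·1.6336 ≈ 1.1598.
Setting f'(k) = n+g+δ gives 0.46·k^(0.46−1) = 0.163, hence k_gold = (0.46/0.163)^(1/0.54) ≈ 6.8295.
y_gold = 6.8295^0.46 ≈ 2.4200, c_gold = y_gold − 0.163·k_gold ≈ 1.3068.
Gain: Δc = 1.3068 − 1.1598 ≈ 0.1470.

Δc ≈ 0.147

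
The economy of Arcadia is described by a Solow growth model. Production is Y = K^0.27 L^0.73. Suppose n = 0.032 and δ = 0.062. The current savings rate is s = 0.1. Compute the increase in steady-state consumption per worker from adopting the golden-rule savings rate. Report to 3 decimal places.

Capital per worker breaks even when investment replaces (n + δ)·k; here n + δ = 0.094.
Current steady state (s = 0.1): k* = (0.1/0.094)^(1/0.73) ≈ 1.0885, y* = 1.0885^0.27 ≈ 1.0231, c* = (1−0.1)·1.0231 ≈ 0.9208.
At the golden rule the marginal product of capital equals n+δ: 0.27·k^(0.27−1) = 0.094. Solving, k_gold = (0.27/0.094)^(1/0.73) ≈ 4.2435.
y_gold = 4.2435^0.27 ≈ 1.4774, c_gold = y_gold − 0.094·k_gold ≈ 1.0785.
Gain: Δc = 1.0785 − 0.9208 ≈ 0.1576.

Δc ≈ 0.158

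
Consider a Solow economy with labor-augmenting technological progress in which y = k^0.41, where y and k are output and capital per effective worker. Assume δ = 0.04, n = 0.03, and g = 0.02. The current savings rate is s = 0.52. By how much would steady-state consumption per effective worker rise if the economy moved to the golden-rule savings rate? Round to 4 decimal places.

Δc ≈ 0.0683

n + g + δ = 0.03 + 0.02 + 0.04 = 0.09.
Current steady state (s = 0.52): k* = (0.52/0.09)^(1/0.59) ≈ 19.5488, y* = 19.5488^0.41 ≈ 3.3834, c* = (1−0.52)·3.3834 ≈ 1.6241.
At the golden rule the marginal product of capital equals n+g+δ: 0.41·k^(0.41−1) = 0.09. Solving, k_gold = (0.41/0.09)^(1/0.59) ≈ 13.0669.
y_gold = 13.0669^0.41 ≈ 2.8683, c_gold = y_gold − 0.09·k_gold ≈ 1.6923.
Gain: Δc = 1.6923 − 1.6241 ≈ 0.0683.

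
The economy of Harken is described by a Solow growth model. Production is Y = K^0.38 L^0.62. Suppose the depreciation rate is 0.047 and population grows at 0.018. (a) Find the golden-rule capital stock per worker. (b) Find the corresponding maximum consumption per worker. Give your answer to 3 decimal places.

Capital per worker breaks even when investment replaces (n + δ)·k; here n + δ = 0.065.
At the golden rule the marginal product of capital equals n+δ: 0.38·k^(0.38−1) = 0.065. Solving, k_gold = (0.38/0.065)^(1/0.62) ≈ 17.2539.
y_gold = 17.2539^0.38 ≈ 2.9513; c_gold = y_gold − 0.065·k_gold ≈ 1.8298.

(a) k_gold ≈ 17.254; (b) c_gold ≈ 1.830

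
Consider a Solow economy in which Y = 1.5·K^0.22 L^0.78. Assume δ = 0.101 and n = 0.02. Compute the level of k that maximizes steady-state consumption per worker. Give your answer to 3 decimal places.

n + δ = 0.02 + 0.101 = 0.121.
Maximizing c = f(k) − (n+δ)·k gives f'(k) = n+δ, i.e. 0.22·1.5·k^(0.22−1) = 0.121, so k_gold = (0.22·1.5/0.121)^(1/0.78) ≈ 3.6193.

k_gold ≈ 3.619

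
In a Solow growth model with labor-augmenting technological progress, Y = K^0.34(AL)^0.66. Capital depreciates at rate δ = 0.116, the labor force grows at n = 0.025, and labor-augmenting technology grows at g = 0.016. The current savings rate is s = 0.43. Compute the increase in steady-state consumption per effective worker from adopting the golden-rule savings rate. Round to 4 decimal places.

Capital per effective worker breaks even when investment replaces (n + g + δ)·k; here n + g + δ = 0.157.
Current steady state (s = 0.43): k* = (0.43/0.157)^(1/0.66) ≈ 4.6024, y* = 4.6024^0.34 ≈ 1.6804, c* = (1−0.43)·1.6804 ≈ 0.9578.
Setting f'(k) = n+g+δ gives 0.34·k^(0.34−1) = 0.157, hence k_gold = (0.34/0.157)^(1/0.66) ≈ 3.2244.
y_gold = 3.2244^0.34 ≈ 1.4889, c_gold = y_gold − 0.157·k_gold ≈ 0.9827.
Gain: Δc = 0.9827 − 0.9578 ≈ 0.0249.

Δc ≈ 0.0249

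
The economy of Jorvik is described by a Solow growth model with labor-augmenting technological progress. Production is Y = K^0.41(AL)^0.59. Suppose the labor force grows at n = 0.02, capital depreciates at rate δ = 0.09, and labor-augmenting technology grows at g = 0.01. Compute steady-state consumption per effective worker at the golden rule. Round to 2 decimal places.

c_gold ≈ 1.39

n + g + δ = 0.02 + 0.01 + 0.09 = 0.12.
Golden rule sets MPK = n+g+δ: 0.41·k^(0.41−1) = 0.12, so k_gold = (0.41/0.12)^(1/0.59) ≈ 8.0244.
y_gold = 8.0244^0.41 ≈ 2.3486.
c_gold = y_gold − (n+g+δ)·k_gold = 2.3486 − 0.12·8.0244 ≈ 1.3857.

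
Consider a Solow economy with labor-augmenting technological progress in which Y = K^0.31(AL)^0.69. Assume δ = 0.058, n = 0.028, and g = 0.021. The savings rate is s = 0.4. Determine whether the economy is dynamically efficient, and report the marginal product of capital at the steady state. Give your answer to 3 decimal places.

The effective depreciation rate is n + g + δ = 0.028 + 0.021 + 0.058 = 0.107.
Steady-state k*: s·k^0.31 = 0.107·k gives k* = (0.4/0.107)^(1/0.69) ≈ 6.7603.
MPK = 0.31·6.7603^(-0.69) ≈ 0.0829.
MPK < n+g+δ = 0.107, so the economy is dynamically inefficient (over-saving).

dynamically inefficient; MPK ≈ 0.083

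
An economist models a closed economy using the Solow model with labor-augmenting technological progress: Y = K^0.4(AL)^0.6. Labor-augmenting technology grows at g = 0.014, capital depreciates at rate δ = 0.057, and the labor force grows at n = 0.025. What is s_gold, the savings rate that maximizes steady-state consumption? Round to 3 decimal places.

The effective depreciation rate is n + g + δ = 0.025 + 0.014 + 0.057 = 0.096.
At the golden rule MPK = n+g+δ, and in any Cobb-Douglas steady state s = (n+g+δ)·k/y = MPK·k/y = capital's share 0.4.

s_gold = 0.400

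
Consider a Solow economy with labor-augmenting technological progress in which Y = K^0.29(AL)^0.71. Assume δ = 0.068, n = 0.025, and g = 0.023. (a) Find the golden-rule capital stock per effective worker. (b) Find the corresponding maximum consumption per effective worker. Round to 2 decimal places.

n + g + δ = 0.025 + 0.023 + 0.068 = 0.116.
Maximizing c = f(k) − (n+g+δ)·k gives f'(k) = n+g+δ, i.e. 0.29·k^(0.29−1) = 0.116, so k_gold = (0.29/0.116)^(1/0.71) ≈ 3.6348.
y_gold = 3.6348^0.29 ≈ 1.4539; c_gold = y_gold − 0.116·k_gold ≈ 1.0323.

(a) k_gold ≈ 3.63; (b) c_gold ≈ 1.03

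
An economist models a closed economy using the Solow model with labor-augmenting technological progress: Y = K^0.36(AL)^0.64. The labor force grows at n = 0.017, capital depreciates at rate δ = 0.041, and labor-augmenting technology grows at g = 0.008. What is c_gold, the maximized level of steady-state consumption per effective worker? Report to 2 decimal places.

c_gold ≈ 1.66

Break-even investment rate: n + g + δ = 0.017 + 0.008 + 0.041 = 0.066.
Golden rule sets MPK = n+g+δ: 0.36·k^(0.36−1) = 0.066, so k_gold = (0.36/0.066)^(1/0.64) ≈ 14.1640.
y_gold = 14.1640^0.36 ≈ 2.5967.
c_gold = y_gold − (n+g+δ)·k_gold = 2.5967 − 0.066·14.1640 ≈ 1.6619.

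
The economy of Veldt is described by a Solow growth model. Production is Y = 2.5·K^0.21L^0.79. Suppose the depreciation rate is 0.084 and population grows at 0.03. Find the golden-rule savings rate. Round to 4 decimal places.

s_gold = 0.2100

n + δ = 0.03 + 0.084 = 0.114.
At the golden rule MPK = n+δ, and in any Cobb-Douglas steady state s = (n+δ)·k/y = MPK·k/y = capital's share 0.21.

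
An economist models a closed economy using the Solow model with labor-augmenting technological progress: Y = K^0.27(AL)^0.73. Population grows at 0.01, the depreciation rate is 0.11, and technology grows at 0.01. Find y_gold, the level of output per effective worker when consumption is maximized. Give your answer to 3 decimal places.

y_gold ≈ 1.310

Capital per effective worker breaks even when investment replaces (n + g + δ)·k; here n + g + δ = 0.13.
Maximizing c = f(k) − (n+g+δ)·k gives f'(k) = n+g+δ, i.e. 0.27·k^(0.27−1) = 0.13, so k_gold = (0.27/0.13)^(1/0.73) ≈ 2.7216.
Output: y_gold = k_gold^0.27 = 2.7216^0.27 ≈ 1.3104.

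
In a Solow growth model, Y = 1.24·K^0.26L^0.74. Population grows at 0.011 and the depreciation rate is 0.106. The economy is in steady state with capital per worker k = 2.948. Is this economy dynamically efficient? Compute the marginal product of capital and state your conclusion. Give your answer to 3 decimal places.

dynamically efficient; MPK ≈ 0.145

Capital per worker breaks even when investment replaces (n + δ)·k; here n + δ = 0.117.
MPK = 0.26·1.24·k^(0.26−1) = 0.26·1.24·2.948^(-0.74) ≈ 0.1449.
MPK > 0.117, so the economy is dynamically efficient (under-saving).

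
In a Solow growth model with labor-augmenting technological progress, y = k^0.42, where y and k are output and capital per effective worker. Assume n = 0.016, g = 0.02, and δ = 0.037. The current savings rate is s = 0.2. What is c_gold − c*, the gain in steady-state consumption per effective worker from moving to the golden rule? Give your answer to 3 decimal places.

Δc ≈ 0.400

Capital per effective worker breaks even when investment replaces (n + g + δ)·k; here n + g + δ = 0.073.
Current steady state (s = 0.2): k* = (0.2/0.073)^(1/0.58) ≈ 5.6842, y* = 5.6842^0.42 ≈ 2.0747, c* = (1−0.2)·2.0747 ≈ 1.6598.
Setting f'(k) = n+g+δ gives 0.42·k^(0.42−1) = 0.073, hence k_gold = (0.42/0.073)^(1/0.58) ≈ 20.4276.
y_gold = 20.4276^0.42 ≈ 3.5505, c_gold = y_gold − 0.073·k_gold ≈ 2.0593.
Gain: Δc = 2.0593 − 1.6598 ≈ 0.3995.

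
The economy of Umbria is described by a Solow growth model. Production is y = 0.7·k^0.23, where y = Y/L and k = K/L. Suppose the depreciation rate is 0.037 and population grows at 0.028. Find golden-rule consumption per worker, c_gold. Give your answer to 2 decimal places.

c_gold ≈ 0.71

Capital per worker breaks even when investment replaces (n + δ)·k; here n + δ = 0.065.
Golden rule sets MPK = n+δ: 0.23·0.7·k^(0.23−1) = 0.065, so k_gold = (0.23·0.7/0.065)^(1/0.77) ≈ 3.2477.
y_gold = 0.7·3.2477^0.23 ≈ 0.9178.
c_gold = y_gold − (n+δ)·k_gold = 0.9178 − 0.065·3.2477 ≈ 0.7067.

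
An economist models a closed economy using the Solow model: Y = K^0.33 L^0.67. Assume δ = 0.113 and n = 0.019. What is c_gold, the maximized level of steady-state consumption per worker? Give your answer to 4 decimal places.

c_gold ≈ 1.0521

n + δ = 0.019 + 0.113 = 0.132.
Maximizing c = f(k) − (n+δ)·k gives f'(k) = n+δ, i.e. 0.33·k^(0.33−1) = 0.132, so k_gold = (0.33/0.132)^(1/0.67) ≈ 3.9259.
y_gold = 3.9259^0.33 ≈ 1.5704.
c_gold = y_gold − (n+δ)·k_gold = 1.5704 − 0.132·3.9259 ≈ 1.0521.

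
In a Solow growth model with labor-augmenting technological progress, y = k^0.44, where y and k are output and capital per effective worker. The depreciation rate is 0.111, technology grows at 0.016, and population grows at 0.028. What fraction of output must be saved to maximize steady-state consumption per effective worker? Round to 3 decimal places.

s_gold = 0.440

n + g + δ = 0.028 + 0.016 + 0.111 = 0.155.
At the golden rule MPK = n+g+δ, and in any Cobb-Douglas steady state s = (n+g+δ)·k/y = MPK·k/y = capital's share 0.44.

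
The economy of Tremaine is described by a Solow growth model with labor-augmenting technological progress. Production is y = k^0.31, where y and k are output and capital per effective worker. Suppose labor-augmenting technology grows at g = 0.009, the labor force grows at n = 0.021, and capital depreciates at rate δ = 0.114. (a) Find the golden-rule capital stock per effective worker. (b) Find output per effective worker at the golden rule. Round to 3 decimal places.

(a) k_gold ≈ 3.038; (b) y_gold ≈ 1.411

Break-even investment rate: n + g + δ = 0.021 + 0.009 + 0.114 = 0.144.
Setting f'(k) = n+g+δ gives 0.31·k^(0.31−1) = 0.144, hence k_gold = (0.31/0.144)^(1/0.69) ≈ 3.0381.
y_gold = 3.0381^0.31 ≈ 1.4113.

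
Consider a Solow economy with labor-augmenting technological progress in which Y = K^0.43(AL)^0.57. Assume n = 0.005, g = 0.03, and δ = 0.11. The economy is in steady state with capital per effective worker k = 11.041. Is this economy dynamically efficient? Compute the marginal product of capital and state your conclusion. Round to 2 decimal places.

dynamically inefficient; MPK ≈ 0.11

Capital per effective worker breaks even when investment replaces (n + g + δ)·k; here n + g + δ = 0.145.
MPK = 0.43·k^(0.43−1) = 0.43·11.041^(-0.57) ≈ 0.1094.
MPK < 0.145, so the economy is dynamically inefficient (over-saving).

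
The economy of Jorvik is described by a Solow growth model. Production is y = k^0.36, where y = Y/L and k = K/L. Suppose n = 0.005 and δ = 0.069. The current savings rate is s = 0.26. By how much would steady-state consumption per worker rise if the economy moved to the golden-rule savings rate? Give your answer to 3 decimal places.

Δc ≈ 0.058

n + δ = 0.005 + 0.069 = 0.074.
Current steady state (s = 0.26): k* = (0.26/0.074)^(1/0.64) ≈ 7.1240, y* = 7.1240^0.36 ≈ 2.0276, c* = (1−0.26)·2.0276 ≈ 1.5004.
At the golden rule the marginal product of capital equals n+δ: 0.36·k^(0.36−1) = 0.074. Solving, k_gold = (0.36/0.074)^(1/0.64) ≈ 11.8454.
y_gold = 11.8454^0.36 ≈ 2.4349, c_gold = y_gold − 0.074·k_gold ≈ 1.5583.
Gain: Δc = 1.5583 − 1.5004 ≈ 0.0579.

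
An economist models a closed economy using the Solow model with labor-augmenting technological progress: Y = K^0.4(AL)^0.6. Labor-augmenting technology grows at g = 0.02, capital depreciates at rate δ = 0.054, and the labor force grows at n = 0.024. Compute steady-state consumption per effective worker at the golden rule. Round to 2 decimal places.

c_gold ≈ 1.53

Break-even investment rate: n + g + δ = 0.024 + 0.02 + 0.054 = 0.098.
At the golden rule the marginal product of capital equals n+g+δ: 0.4·k^(0.4−1) = 0.098. Solving, k_gold = (0.4/0.098)^(1/0.6) ≈ 10.4245.
y_gold = 10.4245^0.4 ≈ 2.5540.
c_gold = y_gold − (n+g+δ)·k_gold = 2.5540 − 0.098·10.4245 ≈ 1.5324.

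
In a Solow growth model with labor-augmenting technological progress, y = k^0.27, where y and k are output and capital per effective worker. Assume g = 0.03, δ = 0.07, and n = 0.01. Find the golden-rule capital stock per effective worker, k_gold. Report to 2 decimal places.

k_gold ≈ 3.42

Capital per effective worker breaks even when investment replaces (n + g + δ)·k; here n + g + δ = 0.11.
Setting f'(k) = n+g+δ gives 0.27·k^(0.27−1) = 0.11, hence k_gold = (0.27/0.11)^(1/0.73) ≈ 3.4214.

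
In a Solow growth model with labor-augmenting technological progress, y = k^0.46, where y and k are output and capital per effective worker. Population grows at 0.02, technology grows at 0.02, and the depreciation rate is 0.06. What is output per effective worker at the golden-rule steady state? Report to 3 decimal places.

y_gold ≈ 3.669

n + g + δ = 0.02 + 0.02 + 0.06 = 0.1.
Maximizing c = f(k) − (n+g+δ)·k gives f'(k) = n+g+δ, i.e. 0.46·k^(0.46−1) = 0.1, so k_gold = (0.46/0.1)^(1/0.54) ≈ 16.8783.
Output: y_gold = k_gold^0.46 = 16.8783^0.46 ≈ 3.6692.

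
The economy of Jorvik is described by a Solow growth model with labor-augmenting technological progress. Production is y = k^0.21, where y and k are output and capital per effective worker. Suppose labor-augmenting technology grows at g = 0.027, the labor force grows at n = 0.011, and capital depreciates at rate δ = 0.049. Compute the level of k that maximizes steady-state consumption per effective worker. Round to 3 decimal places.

k_gold ≈ 3.051

Capital per effective worker breaks even when investment replaces (n + g + δ)·k; here n + g + δ = 0.087.
Golden rule sets MPK = n+g+δ: 0.21·k^(0.21−1) = 0.087, so k_gold = (0.21/0.087)^(1/0.79) ≈ 3.0509.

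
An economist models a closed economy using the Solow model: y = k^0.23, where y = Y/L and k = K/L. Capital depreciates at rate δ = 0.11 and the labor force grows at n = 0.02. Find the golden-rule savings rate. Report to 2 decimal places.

The effective depreciation rate is n + δ = 0.02 + 0.11 = 0.13.
At the golden rule MPK = n+δ, and in any Cobb-Douglas steady state s = (n+δ)·k/y = MPK·k/y = capital's share 0.23.

s_gold = 0.23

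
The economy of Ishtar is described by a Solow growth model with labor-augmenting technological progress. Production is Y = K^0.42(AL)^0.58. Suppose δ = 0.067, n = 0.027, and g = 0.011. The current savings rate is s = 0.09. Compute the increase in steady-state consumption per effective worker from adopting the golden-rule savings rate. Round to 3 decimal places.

Capital per effective worker breaks even when investment replaces (n + g + δ)·k; here n + g + δ = 0.105.
Current steady state (s = 0.09): k* = (0.09/0.105)^(1/0.58) ≈ 0.7666, y* = 0.7666^0.42 ≈ 0.8944, c* = (1−0.09)·0.8944 ≈ 0.8139.
Golden rule sets MPK = n+g+δ: 0.42·k^(0.42−1) = 0.105, so k_gold = (0.42/0.105)^(1/0.58) ≈ 10.9153.
y_gold = 10.9153^0.42 ≈ 2.7288, c_gold = y_gold − 0.105·k_gold ≈ 1.5827.
Gain: Δc = 1.5827 − 0.8139 ≈ 0.7688.

Δc ≈ 0.769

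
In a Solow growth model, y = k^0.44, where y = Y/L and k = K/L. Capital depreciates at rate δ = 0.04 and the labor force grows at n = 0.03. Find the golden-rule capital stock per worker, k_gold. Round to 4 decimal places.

k_gold ≈ 26.6461

Break-even investment rate: n + δ = 0.03 + 0.04 = 0.07.
Setting f'(k) = n+δ gives 0.44·k^(0.44−1) = 0.07, hence k_gold = (0.44/0.07)^(1/0.56) ≈ 26.6461.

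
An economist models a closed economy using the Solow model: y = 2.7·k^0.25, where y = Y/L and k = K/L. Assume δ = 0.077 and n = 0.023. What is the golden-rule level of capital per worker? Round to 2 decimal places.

k_gold ≈ 12.76

Break-even investment rate: n + δ = 0.023 + 0.077 = 0.1.
Golden rule sets MPK = n+δ: 0.25·2.7·k^(0.25−1) = 0.1, so k_gold = (0.25·2.7/0.1)^(1/0.75) ≈ 12.7567.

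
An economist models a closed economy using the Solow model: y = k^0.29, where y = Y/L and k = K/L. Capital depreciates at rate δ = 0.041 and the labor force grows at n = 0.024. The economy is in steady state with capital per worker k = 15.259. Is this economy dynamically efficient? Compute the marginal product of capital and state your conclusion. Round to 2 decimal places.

Capital per worker breaks even when investment replaces (n + δ)·k; here n + δ = 0.065.
MPK = 0.29·k^(0.29−1) = 0.29·15.259^(-0.71) ≈ 0.0419.
MPK < 0.065, so the economy is dynamically inefficient (over-saving).

dynamically inefficient; MPK ≈ 0.04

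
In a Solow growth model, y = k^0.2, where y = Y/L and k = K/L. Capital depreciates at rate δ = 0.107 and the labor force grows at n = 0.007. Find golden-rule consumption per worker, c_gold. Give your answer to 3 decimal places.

c_gold ≈ 0.921

Capital per worker breaks even when investment replaces (n + δ)·k; here n + δ = 0.114.
Maximizing c = f(k) − (n+δ)·k gives f'(k) = n+δ, i.e. 0.2·k^(0.2−1) = 0.114, so k_gold = (0.2/0.114)^(1/0.8) ≈ 2.0191.
y_gold = 2.0191^0.2 ≈ 1.1509.
c_gold = y_gold − (n+δ)·k_gold = 1.1509 − 0.114·2.0191 ≈ 0.9207.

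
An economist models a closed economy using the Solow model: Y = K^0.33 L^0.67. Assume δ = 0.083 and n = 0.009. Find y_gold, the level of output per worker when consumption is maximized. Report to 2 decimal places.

n + δ = 0.009 + 0.083 = 0.092.
At the golden rule the marginal product of capital equals n+δ: 0.33·k^(0.33−1) = 0.092. Solving, k_gold = (0.33/0.092)^(1/0.67) ≈ 6.7290.
Output: y_gold = k_gold^0.33 = 6.7290^0.33 ≈ 1.8760.

y_gold ≈ 1.88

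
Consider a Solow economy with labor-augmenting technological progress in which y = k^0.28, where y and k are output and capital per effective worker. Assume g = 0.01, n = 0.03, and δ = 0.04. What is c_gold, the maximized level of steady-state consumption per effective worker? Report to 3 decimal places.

Capital per effective worker breaks even when investment replaces (n + g + δ)·k; here n + g + δ = 0.08.
Maximizing c = f(k) − (n+g+δ)·k gives f'(k) = n+g+δ, i.e. 0.28·k^(0.28−1) = 0.08, so k_gold = (0.28/0.08)^(1/0.72) ≈ 5.6971.
y_gold = 5.6971^0.28 ≈ 1.6277.
c_gold = y_gold − (n+g+δ)·k_gold = 1.6277 − 0.08·5.6971 ≈ 1.1720.

c_gold ≈ 1.172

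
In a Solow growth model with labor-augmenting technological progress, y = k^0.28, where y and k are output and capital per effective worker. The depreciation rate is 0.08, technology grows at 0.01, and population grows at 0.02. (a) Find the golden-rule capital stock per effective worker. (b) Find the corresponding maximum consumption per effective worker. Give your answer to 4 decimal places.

(a) k_gold ≈ 3.6607; (b) c_gold ≈ 1.0355

n + g + δ = 0.02 + 0.01 + 0.08 = 0.11.
Setting f'(k) = n+g+δ gives 0.28·k^(0.28−1) = 0.11, hence k_gold = (0.28/0.11)^(1/0.72) ≈ 3.6607.
y_gold = 3.6607^0.28 ≈ 1.4381; c_gold = y_gold − 0.11·k_gold ≈ 1.0355.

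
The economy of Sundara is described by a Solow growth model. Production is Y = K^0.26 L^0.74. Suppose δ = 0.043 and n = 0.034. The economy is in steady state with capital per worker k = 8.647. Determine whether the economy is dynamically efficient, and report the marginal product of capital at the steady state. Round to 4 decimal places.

dynamically inefficient; MPK ≈ 0.0527

Break-even investment rate: n + δ = 0.034 + 0.043 = 0.077.
MPK = 0.26·k^(0.26−1) = 0.26·8.647^(-0.74) ≈ 0.0527.
MPK < 0.077, so the economy is dynamically inefficient (over-saving).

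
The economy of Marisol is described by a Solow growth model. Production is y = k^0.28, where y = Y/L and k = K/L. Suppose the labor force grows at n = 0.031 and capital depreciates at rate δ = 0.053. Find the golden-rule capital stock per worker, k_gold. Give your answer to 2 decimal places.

The effective depreciation rate is n + δ = 0.031 + 0.053 = 0.084.
At the golden rule the marginal product of capital equals n+δ: 0.28·k^(0.28−1) = 0.084. Solving, k_gold = (0.28/0.084)^(1/0.72) ≈ 5.3238.

k_gold ≈ 5.32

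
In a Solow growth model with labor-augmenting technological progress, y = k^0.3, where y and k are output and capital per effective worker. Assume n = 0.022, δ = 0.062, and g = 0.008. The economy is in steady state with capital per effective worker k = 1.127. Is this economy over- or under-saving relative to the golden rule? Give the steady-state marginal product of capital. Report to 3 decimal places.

The effective depreciation rate is n + g + δ = 0.022 + 0.008 + 0.062 = 0.092.
MPK = 0.3·k^(0.3−1) = 0.3·1.127^(-0.7) ≈ 0.2759.
MPK > 0.092, so the economy is dynamically efficient (under-saving).

under-saving; MPK ≈ 0.276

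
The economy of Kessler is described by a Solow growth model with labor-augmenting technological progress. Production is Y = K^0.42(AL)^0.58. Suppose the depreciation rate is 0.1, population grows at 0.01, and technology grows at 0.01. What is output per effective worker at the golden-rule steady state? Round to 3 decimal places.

Break-even investment rate: n + g + δ = 0.01 + 0.01 + 0.1 = 0.12.
Maximizing c = f(k) − (n+g+δ)·k gives f'(k) = n+g+δ, i.e. 0.42·k^(0.42−1) = 0.12, so k_gold = (0.42/0.12)^(1/0.58) ≈ 8.6706.
Output: y_gold = k_gold^0.42 = 8.6706^0.42 ≈ 2.4773.

y_gold ≈ 2.477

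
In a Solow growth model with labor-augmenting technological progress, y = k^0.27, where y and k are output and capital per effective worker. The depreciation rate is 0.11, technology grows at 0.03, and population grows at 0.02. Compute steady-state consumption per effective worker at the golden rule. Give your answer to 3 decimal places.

c_gold ≈ 0.886

The effective depreciation rate is n + g + δ = 0.02 + 0.03 + 0.11 = 0.16.
Golden rule sets MPK = n+g+δ: 0.27·k^(0.27−1) = 0.16, so k_gold = (0.27/0.16)^(1/0.73) ≈ 2.0478.
y_gold = 2.0478^0.27 ≈ 1.2135.
c_gold = y_gold − (n+g+δ)·k_gold = 1.2135 − 0.16·2.0478 ≈ 0.8859.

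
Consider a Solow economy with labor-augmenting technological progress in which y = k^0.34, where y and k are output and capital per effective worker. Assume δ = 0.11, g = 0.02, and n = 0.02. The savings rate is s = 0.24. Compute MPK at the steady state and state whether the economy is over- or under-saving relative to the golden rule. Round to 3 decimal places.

under-saving; MPK ≈ 0.212

Break-even investment rate: n + g + δ = 0.02 + 0.02 + 0.11 = 0.15.
Steady-state k*: s·k^0.34 = 0.15·k gives k* = (0.24/0.15)^(1/0.66) ≈ 2.0383.
MPK = 0.34·2.0383^(-0.66) ≈ 0.2125.
MPK > n+g+δ = 0.15, so the economy is dynamically efficient (under-saving).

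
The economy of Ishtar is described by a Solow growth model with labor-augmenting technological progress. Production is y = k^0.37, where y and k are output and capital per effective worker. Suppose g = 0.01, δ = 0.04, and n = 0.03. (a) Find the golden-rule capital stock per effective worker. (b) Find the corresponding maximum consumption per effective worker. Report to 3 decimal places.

Capital per effective worker breaks even when investment replaces (n + g + δ)·k; here n + g + δ = 0.08.
Maximizing c = f(k) − (n+g+δ)·k gives f'(k) = n+g+δ, i.e. 0.37·k^(0.37−1) = 0.08, so k_gold = (0.37/0.08)^(1/0.63) ≈ 11.3693.
y_gold = 11.3693^0.37 ≈ 2.4582; c_gold = y_gold − 0.08·k_gold ≈ 1.5487.

(a) k_gold ≈ 11.369; (b) c_gold ≈ 1.549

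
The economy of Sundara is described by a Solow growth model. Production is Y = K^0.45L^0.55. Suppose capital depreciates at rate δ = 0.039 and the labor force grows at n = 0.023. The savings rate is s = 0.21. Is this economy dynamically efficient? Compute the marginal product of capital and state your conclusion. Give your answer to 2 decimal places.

n + δ = 0.023 + 0.039 = 0.062.
Steady-state k*: s·k^0.45 = 0.062·k gives k* = (0.21/0.062)^(1/0.55) ≈ 9.1902.
MPK = 0.45·9.1902^(-0.55) ≈ 0.1329.
MPK > n+δ = 0.062, so the economy is dynamically efficient (under-saving).

dynamically efficient; MPK ≈ 0.13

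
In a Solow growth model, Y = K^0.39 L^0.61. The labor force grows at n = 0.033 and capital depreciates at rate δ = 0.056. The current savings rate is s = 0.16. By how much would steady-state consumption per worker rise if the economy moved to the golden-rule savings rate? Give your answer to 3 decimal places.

Δc ≈ 0.347

Capital per worker breaks even when investment replaces (n + δ)·k; here n + δ = 0.089.
Current steady state (s = 0.16): k* = (0.16/0.089)^(1/0.61) ≈ 2.6157, y* = 2.6157^0.39 ≈ 1.4550, c* = (1−0.16)·1.4550 ≈ 1.2222.
At the golden rule the marginal product of capital equals n+δ: 0.39·k^(0.39−1) = 0.089. Solving, k_gold = (0.39/0.089)^(1/0.61) ≈ 11.2700.
y_gold = 11.2700^0.39 ≈ 2.5719, c_gold = y_gold − 0.089·k_gold ≈ 1.5688.
Gain: Δc = 1.5688 − 1.2222 ≈ 0.3467.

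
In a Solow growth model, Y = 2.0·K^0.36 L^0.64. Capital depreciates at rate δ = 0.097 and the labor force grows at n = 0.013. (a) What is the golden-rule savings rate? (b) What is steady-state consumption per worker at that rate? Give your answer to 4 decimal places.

(a) s_gold = 0.3600; (b) c_gold ≈ 3.6828

Capital per worker breaks even when investment replaces (n + δ)·k; here n + δ = 0.11.
For Cobb-Douglas, s_gold equals capital's share: s_gold = 0.36.
At the golden rule the marginal product of capital equals n+δ: 0.36·2.0·k^(0.36−1) = 0.11. Solving, k_gold = (0.36·2.0/0.11)^(1/0.64) ≈ 18.8324.
y_gold = 2.0·18.8324^0.36 ≈ 5.7543; c_gold = (1−0.36)·y_gold ≈ 3.6828.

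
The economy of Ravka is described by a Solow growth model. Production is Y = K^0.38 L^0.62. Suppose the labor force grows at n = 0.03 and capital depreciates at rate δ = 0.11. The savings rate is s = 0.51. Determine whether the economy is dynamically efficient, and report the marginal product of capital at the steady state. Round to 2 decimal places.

The effective depreciation rate is n + δ = 0.03 + 0.11 = 0.14.
Steady-state k*: s·k^0.38 = 0.14·k gives k* = (0.51/0.14)^(1/0.62) ≈ 8.0455.
MPK = 0.38·8.0455^(-0.62) ≈ 0.1043.
MPK < n+δ = 0.14, so the economy is dynamically inefficient (over-saving).

dynamically inefficient; MPK ≈ 0.10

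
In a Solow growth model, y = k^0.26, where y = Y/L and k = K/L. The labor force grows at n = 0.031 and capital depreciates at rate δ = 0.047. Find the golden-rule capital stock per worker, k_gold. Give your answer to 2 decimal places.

n + δ = 0.031 + 0.047 = 0.078.
At the golden rule the marginal product of capital equals n+δ: 0.26·k^(0.26−1) = 0.078. Solving, k_gold = (0.26/0.078)^(1/0.74) ≈ 5.0885.

k_gold ≈ 5.09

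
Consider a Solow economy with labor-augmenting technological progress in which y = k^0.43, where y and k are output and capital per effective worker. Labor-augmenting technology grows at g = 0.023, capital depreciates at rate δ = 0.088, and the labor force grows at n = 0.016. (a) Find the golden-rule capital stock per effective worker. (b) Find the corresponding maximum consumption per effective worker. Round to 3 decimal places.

(a) k_gold ≈ 8.496; (b) c_gold ≈ 1.430

n + g + δ = 0.016 + 0.023 + 0.088 = 0.127.
Setting f'(k) = n+g+δ gives 0.43·k^(0.43−1) = 0.127, hence k_gold = (0.43/0.127)^(1/0.57) ≈ 8.4964.
y_gold = 8.4964^0.43 ≈ 2.5094; c_gold = y_gold − 0.127·k_gold ≈ 1.4304.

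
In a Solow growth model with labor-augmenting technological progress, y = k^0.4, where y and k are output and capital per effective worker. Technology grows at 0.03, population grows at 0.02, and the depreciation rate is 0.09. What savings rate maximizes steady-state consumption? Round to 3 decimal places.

n + g + δ = 0.02 + 0.03 + 0.09 = 0.14.
At the golden rule MPK = n+g+δ, and in any Cobb-Douglas steady state s = (n+g+δ)·k/y = MPK·k/y = capital's share 0.4.

s_gold = 0.400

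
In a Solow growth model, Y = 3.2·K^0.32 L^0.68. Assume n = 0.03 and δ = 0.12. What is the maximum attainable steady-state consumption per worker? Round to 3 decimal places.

c_gold ≈ 5.373

Capital per worker breaks even when investment replaces (n + δ)·k; here n + δ = 0.15.
Golden rule sets MPK = n+δ: 0.32·3.2·k^(0.32−1) = 0.15, so k_gold = (0.32·3.2/0.15)^(1/0.68) ≈ 16.8569.
y_gold = 3.2·16.8569^0.32 ≈ 7.9017.
c_gold = y_gold − (n+δ)·k_gold = 7.9017 − 0.15·16.8569 ≈ 5.3731.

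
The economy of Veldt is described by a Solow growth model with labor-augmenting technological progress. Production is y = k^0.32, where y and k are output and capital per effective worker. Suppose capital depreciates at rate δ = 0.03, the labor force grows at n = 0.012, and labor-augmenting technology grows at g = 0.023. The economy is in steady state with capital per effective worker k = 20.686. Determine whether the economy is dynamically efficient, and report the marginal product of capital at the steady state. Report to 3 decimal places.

Capital per effective worker breaks even when investment replaces (n + g + δ)·k; here n + g + δ = 0.065.
MPK = 0.32·k^(0.32−1) = 0.32·20.686^(-0.68) ≈ 0.0408.
MPK < 0.065, so the economy is dynamically inefficient (over-saving).

dynamically inefficient; MPK ≈ 0.041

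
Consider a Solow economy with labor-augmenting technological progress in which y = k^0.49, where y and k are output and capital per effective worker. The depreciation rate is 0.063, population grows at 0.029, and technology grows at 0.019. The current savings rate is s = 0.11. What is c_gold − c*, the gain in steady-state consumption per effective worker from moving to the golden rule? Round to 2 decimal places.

Capital per effective worker breaks even when investment replaces (n + g + δ)·k; here n + g + δ = 0.111.
Current steady state (s = 0.11): k* = (0.11/0.111)^(1/0.51) ≈ 0.9824, y* = 0.9824^0.49 ≈ 0.9913, c* = (1−0.11)·0.9913 ≈ 0.8823.
Setting f'(k) = n+g+δ gives 0.49·k^(0.49−1) = 0.111, hence k_gold = (0.49/0.111)^(1/0.51) ≈ 18.3847.
y_gold = 18.3847^0.49 ≈ 4.1647, c_gold = y_gold − 0.111·k_gold ≈ 2.1240.
Gain: Δc = 2.1240 − 0.8823 ≈ 1.2417.

Δc ≈ 1.24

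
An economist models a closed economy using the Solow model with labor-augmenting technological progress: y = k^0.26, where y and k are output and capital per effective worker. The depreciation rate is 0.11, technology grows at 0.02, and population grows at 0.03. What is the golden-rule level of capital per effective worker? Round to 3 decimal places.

Capital per effective worker breaks even when investment replaces (n + g + δ)·k; here n + g + δ = 0.16.
Maximizing c = f(k) − (n+g+δ)·k gives f'(k) = n+g+δ, i.e. 0.26·k^(0.26−1) = 0.16, so k_gold = (0.26/0.16)^(1/0.74) ≈ 1.9272.

k_gold ≈ 1.927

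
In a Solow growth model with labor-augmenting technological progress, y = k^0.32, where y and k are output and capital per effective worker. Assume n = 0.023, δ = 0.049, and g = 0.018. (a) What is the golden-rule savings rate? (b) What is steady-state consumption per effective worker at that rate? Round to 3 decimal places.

(a) s_gold = 0.320; (b) c_gold ≈ 1.235

n + g + δ = 0.023 + 0.018 + 0.049 = 0.09.
For Cobb-Douglas, s_gold equals capital's share: s_gold = 0.32.
Golden rule sets MPK = n+g+δ: 0.32·k^(0.32−1) = 0.09, so k_gold = (0.32/0.09)^(1/0.68) ≈ 6.4589.
y_gold = 6.4589^0.32 ≈ 1.8166; c_gold = (1−0.32)·y_gold ≈ 1.2353.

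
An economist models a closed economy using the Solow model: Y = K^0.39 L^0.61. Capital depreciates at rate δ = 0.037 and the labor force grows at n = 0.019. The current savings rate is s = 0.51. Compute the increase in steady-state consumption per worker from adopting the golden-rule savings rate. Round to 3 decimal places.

Δc ≈ 0.098

Capital per worker breaks even when investment replaces (n + δ)·k; here n + δ = 0.056.
Current steady state (s = 0.51): k* = (0.51/0.056)^(1/0.61) ≈ 37.3902, y* = 37.3902^0.39 ≈ 4.1056, c* = (1−0.51)·4.1056 ≈ 2.0117.
At the golden rule the marginal product of capital equals n+δ: 0.39·k^(0.39−1) = 0.056. Solving, k_gold = (0.39/0.056)^(1/0.61) ≈ 24.0860.
y_gold = 24.0860^0.39 ≈ 3.4585, c_gold = y_gold − 0.056·k_gold ≈ 2.1097.
Gain: Δc = 2.1097 − 2.0117 ≈ 0.0979.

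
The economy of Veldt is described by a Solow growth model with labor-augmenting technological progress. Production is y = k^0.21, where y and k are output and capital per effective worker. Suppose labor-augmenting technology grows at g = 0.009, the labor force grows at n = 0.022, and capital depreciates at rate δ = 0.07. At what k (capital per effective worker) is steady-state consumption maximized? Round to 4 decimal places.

n + g + δ = 0.022 + 0.009 + 0.07 = 0.101.
Golden rule sets MPK = n+g+δ: 0.21·k^(0.21−1) = 0.101, so k_gold = (0.21/0.101)^(1/0.79) ≈ 2.5258.

k_gold ≈ 2.5258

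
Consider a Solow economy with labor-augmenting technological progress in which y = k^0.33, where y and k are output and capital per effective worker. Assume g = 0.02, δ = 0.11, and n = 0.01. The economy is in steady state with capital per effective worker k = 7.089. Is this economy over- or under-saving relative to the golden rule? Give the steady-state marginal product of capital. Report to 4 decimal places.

Capital per effective worker breaks even when investment replaces (n + g + δ)·k; here n + g + δ = 0.14.
MPK = 0.33·k^(0.33−1) = 0.33·7.089^(-0.67) ≈ 0.0888.
MPK < 0.14, so the economy is dynamically inefficient (over-saving).

over-saving; MPK ≈ 0.0888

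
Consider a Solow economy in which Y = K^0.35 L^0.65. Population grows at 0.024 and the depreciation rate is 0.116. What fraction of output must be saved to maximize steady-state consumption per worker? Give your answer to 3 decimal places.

Break-even investment rate: n + δ = 0.024 + 0.116 = 0.14.
At the golden rule MPK = n+δ, and in any Cobb-Douglas steady state s = (n+δ)·k/y = MPK·k/y = capital's share 0.35.

s_gold = 0.350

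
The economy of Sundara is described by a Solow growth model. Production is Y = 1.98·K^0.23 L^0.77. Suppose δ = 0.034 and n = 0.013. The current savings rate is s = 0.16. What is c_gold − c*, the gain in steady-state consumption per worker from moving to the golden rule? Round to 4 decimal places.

The effective depreciation rate is n + δ = 0.013 + 0.034 = 0.047.
Current steady state (s = 0.16): k* = (0.16·1.98/0.047)^(1/0.77) ≈ 11.9184, y* = 1.98·11.9184^0.23 ≈ 3.5010, c* = (1−0.16)·3.5010 ≈ 2.9409.
Maximizing c = f(k) − (n+δ)·k gives f'(k) = n+δ, i.e. 0.23·1.98·k^(0.23−1) = 0.047, so k_gold = (0.23·1.98/0.047)^(1/0.77) ≈ 19.0943.
y_gold = 1.98·19.0943^0.23 ≈ 3.9019, c_gold = y_gold − 0.047·k_gold ≈ 3.0044.
Gain: Δc = 3.0044 − 2.9409 ≈ 0.0636.

Δc ≈ 0.0636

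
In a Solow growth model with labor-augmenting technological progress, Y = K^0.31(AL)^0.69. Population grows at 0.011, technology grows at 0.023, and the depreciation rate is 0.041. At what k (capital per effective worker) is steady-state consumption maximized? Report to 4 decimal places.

k_gold ≈ 7.8197

Capital per effective worker breaks even when investment replaces (n + g + δ)·k; here n + g + δ = 0.075.
At the golden rule the marginal product of capital equals n+g+δ: 0.31·k^(0.31−1) = 0.075. Solving, k_gold = (0.31/0.075)^(1/0.69) ≈ 7.8197.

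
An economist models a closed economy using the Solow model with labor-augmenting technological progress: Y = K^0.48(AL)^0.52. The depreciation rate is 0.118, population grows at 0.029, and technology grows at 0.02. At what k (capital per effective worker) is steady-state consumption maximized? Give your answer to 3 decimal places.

k_gold ≈ 7.617

Break-even investment rate: n + g + δ = 0.029 + 0.02 + 0.118 = 0.167.
Maximizing c = f(k) − (n+g+δ)·k gives f'(k) = n+g+δ, i.e. 0.48·k^(0.48−1) = 0.167, so k_gold = (0.48/0.167)^(1/0.52) ≈ 7.6169.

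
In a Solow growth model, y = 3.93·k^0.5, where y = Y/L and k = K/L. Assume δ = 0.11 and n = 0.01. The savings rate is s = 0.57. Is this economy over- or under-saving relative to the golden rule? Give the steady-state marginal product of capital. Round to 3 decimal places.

The effective depreciation rate is n + δ = 0.01 + 0.11 = 0.12.
Steady-state k*: s·A·k^0.5 = 0.12·k gives k* = (0.57·3.93/0.12)^(1/0.5) ≈ 348.4756.
MPK = 0.5·3.93·348.4756^(-0.5) ≈ 0.1053.
MPK < n+δ = 0.12, so the economy is dynamically inefficient (over-saving).

over-saving; MPK ≈ 0.105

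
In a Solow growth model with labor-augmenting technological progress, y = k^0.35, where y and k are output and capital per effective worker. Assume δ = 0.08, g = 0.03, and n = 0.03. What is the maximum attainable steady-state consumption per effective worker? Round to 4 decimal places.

The effective depreciation rate is n + g + δ = 0.03 + 0.03 + 0.08 = 0.14.
Golden rule sets MPK = n+g+δ: 0.35·k^(0.35−1) = 0.14, so k_gold = (0.35/0.14)^(1/0.65) ≈ 4.0946.
y_gold = 4.0946^0.35 ≈ 1.6379.
c_gold = y_gold − (n+g+δ)·k_gold = 1.6379 − 0.14·4.0946 ≈ 1.0646.

c_gold ≈ 1.0646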